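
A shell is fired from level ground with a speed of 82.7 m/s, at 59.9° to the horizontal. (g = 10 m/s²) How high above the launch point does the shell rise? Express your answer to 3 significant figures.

256 m

Vertical component of launch velocity: v_y = 82.7 sin 59.9° = 71.55 m/s.
At the highest point the vertical velocity is zero, so v_y² = 2 g h_max.
h_max = (71.55)² / (2 × 10) = 5119 / 20.00 = 256 m.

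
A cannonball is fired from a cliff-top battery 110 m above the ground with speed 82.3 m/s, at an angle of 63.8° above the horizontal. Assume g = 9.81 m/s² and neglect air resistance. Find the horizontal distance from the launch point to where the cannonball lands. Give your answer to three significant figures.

597 m

Components: v_x = 82.3 cos 63.8° = 36.34 m/s, v_y = 82.3 sin 63.8° = 73.84 m/s.
Vertical: 0 = 110 + 73.84 t − ½(9.81) t² ⇒ 4.905 t² − 73.84 t − 110 = 0.
t = [73.84 + √(5452 + 2158)] / 9.810 = 16.42 s.
Horizontal: R = v_x · t = 36.34 × 16.42 = 597 m.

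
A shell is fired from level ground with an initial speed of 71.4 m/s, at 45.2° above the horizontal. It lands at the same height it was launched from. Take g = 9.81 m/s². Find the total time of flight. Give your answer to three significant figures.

Vertical component: v_y = 71.4 sin 45.2° = 50.66 m/s.
For a projectile landing at launch height, time of flight is t = 2 v_y / g = 2 × 50.66 / 9.81 = 10.3 s.

10.3 s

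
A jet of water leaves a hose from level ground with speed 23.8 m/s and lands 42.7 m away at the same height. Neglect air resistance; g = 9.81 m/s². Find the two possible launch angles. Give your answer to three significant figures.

Level-ground range: R = v₀² sin(2θ)/g ⇒ sin 2θ = R g / v₀² = 42.7×9.81/23.8² = 0.7395.
2θ = arcsin(0.7395) = 47.69° or 180° − 47.69° = 132.31°.
So θ = 23.8° or θ = 66.2°.

23.8° and 66.2°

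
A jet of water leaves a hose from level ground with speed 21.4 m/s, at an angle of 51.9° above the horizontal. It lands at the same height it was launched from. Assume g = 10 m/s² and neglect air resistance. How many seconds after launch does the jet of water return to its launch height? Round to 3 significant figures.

3.37 s

Vertical component: v_y = 21.4 sin 51.9° = 16.84 m/s.
For a projectile landing at launch height, time of flight is t = 2 v_y / g = 2 × 16.84 / 10 = 3.37 s.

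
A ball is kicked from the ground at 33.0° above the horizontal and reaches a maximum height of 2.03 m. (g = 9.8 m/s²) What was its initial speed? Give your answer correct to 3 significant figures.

At maximum height v_y = 0, so (v₀ sin θ)² = 2 g H.
v₀ sin 33.0° = √(2 × 9.8 × 2.03) = 6.308 m/s.
v₀ = 6.308 / sin 33.0° = 6.308 / 0.5446 = 11.6 m/s.

11.6 m/s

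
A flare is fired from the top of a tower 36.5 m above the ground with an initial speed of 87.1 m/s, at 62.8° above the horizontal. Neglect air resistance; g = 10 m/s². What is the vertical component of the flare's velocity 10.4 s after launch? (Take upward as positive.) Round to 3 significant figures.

Initial vertical component: v_y0 = 87.1 sin 62.8° = 77.47 m/s.
v_y(t) = v_y0 − g t = 77.47 − 10 × 10.4 = -26.5 m/s.

-26.5 m/s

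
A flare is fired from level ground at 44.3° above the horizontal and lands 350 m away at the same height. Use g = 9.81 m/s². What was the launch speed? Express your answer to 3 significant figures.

58.6 m/s

On level ground, R = v₀² sin(2θ) / g, so v₀ = √(R g / sin 2θ).
sin(2 × 44.3°) = 0.9997.
v₀ = √(350 × 9.81 / 0.9997) = √3435 = 58.6 m/s.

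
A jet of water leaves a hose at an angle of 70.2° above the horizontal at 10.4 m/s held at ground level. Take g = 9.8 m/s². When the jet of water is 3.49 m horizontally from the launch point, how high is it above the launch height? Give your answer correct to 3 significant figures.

v_x = 10.4 cos 70.2° = 3.523 m/s, v_y0 = 10.4 sin 70.2° = 9.785 m/s.
Time to reach x = 3.49 m: t = x / v_x = 3.49 / 3.523 = 0.9906 s.
y = v_y0 t − ½ g t² = 9.785×0.9906 − 4.900×0.9906² = 4.88 m.

4.88 m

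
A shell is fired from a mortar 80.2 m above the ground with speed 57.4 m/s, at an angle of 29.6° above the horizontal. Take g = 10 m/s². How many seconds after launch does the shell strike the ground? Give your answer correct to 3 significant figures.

Vertical component: v_y = 57.4 sin 29.6° = 28.35 m/s.
Taking up as positive with launch at y = 80.2 m, landing at y = 0: 0 = 80.2 + 28.35 t − ½(10) t².
Solving 5.000 t² − 28.35 t − 80.2 = 0 gives t = [28.35 + √(28.35² + 4·5.000·80.2)] / 10.00 = 7.74 s.

7.74 s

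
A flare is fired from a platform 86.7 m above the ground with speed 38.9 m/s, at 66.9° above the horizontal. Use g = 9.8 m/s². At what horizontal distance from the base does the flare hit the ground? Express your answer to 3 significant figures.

Components: v_x = 38.9 cos 66.9° = 15.26 m/s, v_y = 38.9 sin 66.9° = 35.78 m/s.
Vertical: 0 = 86.7 + 35.78 t − ½(9.8) t² ⇒ 4.900 t² − 35.78 t − 86.7 = 0.
t = [35.78 + √(1280 + 1699)] / 9.800 = 9.220 s.
Horizontal: R = v_x · t = 15.26 × 9.220 = 141 m.

141 m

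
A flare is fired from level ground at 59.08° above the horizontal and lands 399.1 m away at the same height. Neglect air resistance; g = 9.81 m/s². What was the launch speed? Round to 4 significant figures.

On level ground, R = v₀² sin(2θ) / g, so v₀ = √(R g / sin 2θ).
sin(2 × 59.08°) = 0.8816.
v₀ = √(399.1 × 9.81 / 0.8816) = √4441.0 = 66.64 m/s.

66.64 m/s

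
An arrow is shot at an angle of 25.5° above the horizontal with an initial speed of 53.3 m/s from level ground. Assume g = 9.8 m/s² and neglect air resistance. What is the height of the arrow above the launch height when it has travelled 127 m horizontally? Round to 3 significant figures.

26.4 m

v_x = 53.3 cos 25.5° = 48.11 m/s, v_y0 = 53.3 sin 25.5° = 22.95 m/s.
Time to reach x = 127 m: t = x / v_x = 127 / 48.11 = 2.640 s.
y = v_y0 t − ½ g t² = 22.95×2.640 − 4.900×2.640² = 26.4 m.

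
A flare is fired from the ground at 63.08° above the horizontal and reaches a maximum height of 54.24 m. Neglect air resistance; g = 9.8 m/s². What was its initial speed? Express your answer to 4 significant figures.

At maximum height v_y = 0, so (v₀ sin θ)² = 2 g H.
v₀ sin 63.08° = √(2 × 9.8 × 54.24) = 32.605 m/s.
v₀ = 32.605 / sin 63.08° = 32.605 / 0.8916 = 36.57 m/s.

36.57 m/s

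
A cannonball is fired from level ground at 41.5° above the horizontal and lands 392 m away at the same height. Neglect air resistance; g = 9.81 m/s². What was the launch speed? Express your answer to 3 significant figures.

62.2 m/s

On level ground, R = v₀² sin(2θ) / g, so v₀ = √(R g / sin 2θ).
sin(2 × 41.5°) = 0.9925.
v₀ = √(392 × 9.81 / 0.9925) = √3875 = 62.2 m/s.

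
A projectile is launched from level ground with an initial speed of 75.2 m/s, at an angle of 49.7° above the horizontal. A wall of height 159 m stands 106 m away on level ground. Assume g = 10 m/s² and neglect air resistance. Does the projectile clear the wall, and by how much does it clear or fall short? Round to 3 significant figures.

v_x = 75.2 cos 49.7° = 48.64 m/s; v_y0 = 75.2 sin 49.7° = 57.35 m/s.
Time to reach the wall: t = 106 / 48.64 = 2.179 s.
Height at that point: y = 57.35×2.179 − 5.000×2.179² = 101.2 m.
That is 159 − 101.2 = 57.8 m below the top of the wall, so the projectile does not clear it.

No — it falls 57.8 m short of clearing the wall.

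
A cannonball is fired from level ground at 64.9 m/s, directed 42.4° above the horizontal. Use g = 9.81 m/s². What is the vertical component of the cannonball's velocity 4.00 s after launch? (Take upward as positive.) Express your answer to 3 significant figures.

Initial vertical component: v_y0 = 64.9 sin 42.4° = 43.76 m/s.
v_y(t) = v_y0 − g t = 43.76 − 9.81 × 4.00 = 4.52 m/s.

4.52 m/s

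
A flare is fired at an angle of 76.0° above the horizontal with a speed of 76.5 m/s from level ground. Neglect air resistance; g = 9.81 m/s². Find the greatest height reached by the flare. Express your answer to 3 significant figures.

Vertical component of launch velocity: v_y = 76.5 sin 76.0° = 74.23 m/s.
At the highest point the vertical velocity is zero, so v_y² = 2 g h_max.
h_max = (74.23)² / (2 × 9.81) = 5510 / 19.62 = 281 m.

281 m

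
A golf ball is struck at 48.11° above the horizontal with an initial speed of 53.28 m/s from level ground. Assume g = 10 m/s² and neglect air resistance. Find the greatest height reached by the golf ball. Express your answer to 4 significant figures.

Vertical component of launch velocity: v_y = 53.28 sin 48.11° = 39.663 m/s.
At the highest point the vertical velocity is zero, so v_y² = 2 g h_max.
h_max = (39.663)² / (2 × 10) = 1573.2 / 20.00 = 78.66 m.

78.66 m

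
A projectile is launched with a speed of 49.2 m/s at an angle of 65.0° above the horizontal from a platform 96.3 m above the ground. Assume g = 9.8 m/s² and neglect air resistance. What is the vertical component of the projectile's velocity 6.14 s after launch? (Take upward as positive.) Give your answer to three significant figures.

-15.6 m/s

Initial vertical component: v_y0 = 49.2 sin 65.0° = 44.59 m/s.
v_y(t) = v_y0 − g t = 44.59 − 9.8 × 6.14 = -15.6 m/s.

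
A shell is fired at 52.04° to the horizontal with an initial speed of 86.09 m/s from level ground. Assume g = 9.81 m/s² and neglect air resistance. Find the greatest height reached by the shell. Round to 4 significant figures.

234.8 m

Vertical component of launch velocity: v_y = 86.09 sin 52.04° = 67.877 m/s.
At the highest point the vertical velocity is zero, so v_y² = 2 g h_max.
h_max = (67.877)² / (2 × 9.81) = 4607.3 / 19.62 = 234.8 m.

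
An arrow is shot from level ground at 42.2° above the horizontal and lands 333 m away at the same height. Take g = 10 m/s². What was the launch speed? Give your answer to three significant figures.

On level ground, R = v₀² sin(2θ) / g, so v₀ = √(R g / sin 2θ).
sin(2 × 42.2°) = 0.9952.
v₀ = √(333 × 10 / 0.9952) = √3346 = 57.8 m/s.

57.8 m/s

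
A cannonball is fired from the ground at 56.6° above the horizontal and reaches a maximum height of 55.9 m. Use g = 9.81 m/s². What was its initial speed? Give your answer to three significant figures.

At maximum height v_y = 0, so (v₀ sin θ)² = 2 g H.
v₀ sin 56.6° = √(2 × 9.81 × 55.9) = 33.12 m/s.
v₀ = 33.12 / sin 56.6° = 33.12 / 0.8348 = 39.7 m/s.

39.7 m/s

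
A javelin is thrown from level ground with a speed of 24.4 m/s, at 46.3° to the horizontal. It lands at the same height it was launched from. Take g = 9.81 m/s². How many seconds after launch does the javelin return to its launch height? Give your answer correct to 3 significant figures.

Vertical component: v_y = 24.4 sin 46.3° = 17.64 m/s.
For a projectile landing at launch height, time of flight is t = 2 v_y / g = 2 × 17.64 / 9.81 = 3.60 s.

3.60 s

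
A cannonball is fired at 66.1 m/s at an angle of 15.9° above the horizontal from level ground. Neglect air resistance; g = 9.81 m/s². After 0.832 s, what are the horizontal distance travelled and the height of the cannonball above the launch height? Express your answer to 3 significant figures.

x = 52.9 m, y = 11.7 m

v_x = 66.1 cos 15.9° = 63.57 m/s; v_y0 = 66.1 sin 15.9° = 18.11 m/s.
x = v_x t = 63.57 × 0.832 = 52.9 m.
y = v_y0 t − ½ g t² = 18.11×0.832 − 4.905×0.832² = 11.7 m.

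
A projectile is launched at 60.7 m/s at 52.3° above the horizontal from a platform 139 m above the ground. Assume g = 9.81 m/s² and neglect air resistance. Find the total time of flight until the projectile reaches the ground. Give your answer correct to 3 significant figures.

Vertical component: v_y = 60.7 sin 52.3° = 48.03 m/s.
Taking up as positive with launch at y = 139 m, landing at y = 0: 0 = 139 + 48.03 t − ½(9.81) t².
Solving 4.905 t² − 48.03 t − 139 = 0 gives t = [48.03 + √(48.03² + 4·4.905·139)] / 9.810 = 12.1 s.

12.1 s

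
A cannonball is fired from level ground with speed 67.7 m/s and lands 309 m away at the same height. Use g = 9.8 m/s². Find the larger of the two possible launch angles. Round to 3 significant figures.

Level-ground range: R = v₀² sin(2θ)/g ⇒ sin 2θ = R g / v₀² = 309×9.8/67.7² = 0.6607.
2θ = arcsin(0.6607) = 41.35° or 180° − 41.35° = 138.65°.
So θ = 20.7° or θ = 69.3°.

69.3°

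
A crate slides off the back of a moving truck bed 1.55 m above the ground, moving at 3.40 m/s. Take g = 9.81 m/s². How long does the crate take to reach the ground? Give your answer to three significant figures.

0.562 s

The horizontal speed doesn't affect the fall. With v_y0 = 0, h = ½ g t².
t = √(2 × 1.55 / 9.81) = √0.3160 = 0.562 s.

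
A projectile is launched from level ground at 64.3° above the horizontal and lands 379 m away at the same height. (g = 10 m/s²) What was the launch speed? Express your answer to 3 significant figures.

69.6 m/s

On level ground, R = v₀² sin(2θ) / g, so v₀ = √(R g / sin 2θ).
sin(2 × 64.3°) = 0.7815.
v₀ = √(379 × 10 / 0.7815) = √4850 = 69.6 m/s.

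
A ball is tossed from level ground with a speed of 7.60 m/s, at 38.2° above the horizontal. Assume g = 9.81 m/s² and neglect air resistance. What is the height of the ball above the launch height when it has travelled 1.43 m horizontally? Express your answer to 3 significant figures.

v_x = 7.60 cos 38.2° = 5.973 m/s, v_y0 = 7.60 sin 38.2° = 4.700 m/s.
Time to reach x = 1.43 m: t = x / v_x = 1.43 / 5.973 = 0.2394 s.
y = v_y0 t − ½ g t² = 4.700×0.2394 − 4.905×0.2394² = 0.844 m.

0.844 m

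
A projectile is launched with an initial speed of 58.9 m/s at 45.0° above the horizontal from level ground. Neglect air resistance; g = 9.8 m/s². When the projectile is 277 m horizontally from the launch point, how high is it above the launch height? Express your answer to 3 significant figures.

60.3 m

v_x = 58.9 cos 45.0° = 41.65 m/s, v_y0 = 58.9 sin 45.0° = 41.65 m/s.
Time to reach x = 277 m: t = x / v_x = 277 / 41.65 = 6.651 s.
y = v_y0 t − ½ g t² = 41.65×6.651 − 4.900×6.651² = 60.3 m.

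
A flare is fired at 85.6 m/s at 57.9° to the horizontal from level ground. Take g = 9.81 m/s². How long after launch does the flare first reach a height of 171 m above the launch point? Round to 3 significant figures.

v_y0 = 85.6 sin 57.9° = 72.51 m/s.
Set y = v_y0 t − ½ g t² = 171: 4.905 t² − 72.51 t + 171 = 0.
t = [72.51 ± √(5258 − 3355)] / 9.81 = (72.51 ± 43.62) / 9.81, giving t = 2.94 s or t = 11.8 s.
The flare is on the way up at the first time, so t = 2.94 s.

2.94 s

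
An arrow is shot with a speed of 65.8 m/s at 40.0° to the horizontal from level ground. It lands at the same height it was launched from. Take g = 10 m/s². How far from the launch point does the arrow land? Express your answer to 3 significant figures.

426 m

For level ground, R = v₀² sin(2θ) / g.
sin(2 × 40.0°) = sin 80.00° = 0.9848.
R = (65.8)² × 0.9848 / 10 = 426 m.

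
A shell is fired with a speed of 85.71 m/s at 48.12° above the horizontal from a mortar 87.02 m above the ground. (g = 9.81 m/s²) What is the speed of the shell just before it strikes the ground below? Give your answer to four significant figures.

v_x = 85.71 cos 48.12° = 57.218 m/s is unchanged throughout.
For the vertical component, v_y² = v_y0² + 2 g h = (63.815)² + 2×9.81×87.02 = 5779.7, so |v_y| = 76.024 m/s.
Impact speed = √(v_x² + v_y²) = √(3273.9 + 5779.7) = 95.15 m/s.

95.15 m/s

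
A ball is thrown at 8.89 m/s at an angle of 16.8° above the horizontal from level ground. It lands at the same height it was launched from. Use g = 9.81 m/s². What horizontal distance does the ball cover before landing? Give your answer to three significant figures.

4.46 m

For level ground, R = v₀² sin(2θ) / g.
sin(2 × 16.8°) = sin 33.60° = 0.5534.
R = (8.89)² × 0.5534 / 9.81 = 4.46 m.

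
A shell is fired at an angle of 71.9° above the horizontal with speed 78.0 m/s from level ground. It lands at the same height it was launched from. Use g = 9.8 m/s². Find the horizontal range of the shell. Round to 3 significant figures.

Components: v_x = 78.0 cos 71.9° = 24.23 m/s, v_y = 78.0 sin 71.9° = 74.14 m/s.
Time of flight (same landing height): t = 2 v_y / g = 2 × 74.14 / 9.8 = 15.13 s.
Range: R = v_x · t = 24.23 × 15.13 = 367 m.

367 m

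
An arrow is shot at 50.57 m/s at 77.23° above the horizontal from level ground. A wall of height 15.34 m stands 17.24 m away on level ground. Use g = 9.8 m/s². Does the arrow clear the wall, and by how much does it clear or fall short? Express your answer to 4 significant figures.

v_x = 50.57 cos 77.23° = 11.178 m/s; v_y0 = 50.57 sin 77.23° = 49.319 m/s.
Time to reach the wall: t = 17.24 / 11.178 = 1.5423 s.
Height at that point: y = 49.319×1.5423 − 4.900×1.5423² = 64.409 m.
That is 64.409 − 15.34 = 49.07 m above the top of the wall, so the arrow clears it.

Yes — it clears the wall by 49.07 m.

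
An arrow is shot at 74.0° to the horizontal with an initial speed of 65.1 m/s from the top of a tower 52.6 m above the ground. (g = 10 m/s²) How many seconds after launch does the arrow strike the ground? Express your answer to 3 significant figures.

13.3 s

Vertical component: v_y = 65.1 sin 74.0° = 62.58 m/s.
Taking up as positive with launch at y = 52.6 m, landing at y = 0: 0 = 52.6 + 62.58 t − ½(10) t².
Solving 5.000 t² − 62.58 t − 52.6 = 0 gives t = [62.58 + √(62.58² + 4·5.000·52.6)] / 10.00 = 13.3 s.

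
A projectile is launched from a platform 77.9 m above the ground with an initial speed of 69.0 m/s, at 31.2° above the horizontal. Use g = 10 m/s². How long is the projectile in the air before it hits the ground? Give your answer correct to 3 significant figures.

Vertical component: v_y = 69.0 sin 31.2° = 35.74 m/s.
Taking up as positive with launch at y = 77.9 m, landing at y = 0: 0 = 77.9 + 35.74 t − ½(10) t².
Solving 5.000 t² − 35.74 t − 77.9 = 0 gives t = [35.74 + √(35.74² + 4·5.000·77.9)] / 10.00 = 8.90 s.

8.90 s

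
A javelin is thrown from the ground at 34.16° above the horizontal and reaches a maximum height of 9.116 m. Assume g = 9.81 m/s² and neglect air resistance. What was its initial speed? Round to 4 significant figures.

23.82 m/s

At maximum height v_y = 0, so (v₀ sin θ)² = 2 g H.
v₀ sin 34.16° = √(2 × 9.81 × 9.116) = 13.374 m/s.
v₀ = 13.374 / sin 34.16° = 13.374 / 0.5615 = 23.82 m/s.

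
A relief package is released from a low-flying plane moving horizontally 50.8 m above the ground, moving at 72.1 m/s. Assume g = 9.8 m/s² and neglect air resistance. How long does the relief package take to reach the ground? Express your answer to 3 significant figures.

The horizontal speed doesn't affect the fall. With v_y0 = 0, h = ½ g t².
t = √(2 × 50.8 / 9.8) = √10.37 = 3.22 s.

3.22 s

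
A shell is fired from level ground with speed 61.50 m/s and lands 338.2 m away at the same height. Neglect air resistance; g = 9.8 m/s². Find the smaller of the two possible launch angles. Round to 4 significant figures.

Level-ground range: R = v₀² sin(2θ)/g ⇒ sin 2θ = R g / v₀² = 338.2×9.8/61.50² = 0.8763.
2θ = arcsin(0.8763) = 61.199° or 180° − 61.199° = 118.801°.
So θ = 30.60° or θ = 59.40°.

30.60°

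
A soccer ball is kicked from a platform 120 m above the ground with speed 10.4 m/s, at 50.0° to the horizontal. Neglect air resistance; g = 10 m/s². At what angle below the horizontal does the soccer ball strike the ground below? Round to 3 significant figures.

82.3°

v_x = 10.4 cos 50.0° = 6.685 m/s.
At impact |v_y| = √(v_y0² + 2 g h) = √(7.967² + 2×10×120) = 49.63 m/s.
Angle below horizontal = arctan(|v_y| / v_x) = arctan(49.63 / 6.685) = 82.3°.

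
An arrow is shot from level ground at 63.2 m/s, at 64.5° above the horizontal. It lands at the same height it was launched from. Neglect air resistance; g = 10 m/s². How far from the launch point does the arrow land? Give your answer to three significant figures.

310 m

For level ground, R = v₀² sin(2θ) / g.
sin(2 × 64.5°) = sin 129.0° = 0.7771.
R = (63.2)² × 0.7771 / 10 = 310 m.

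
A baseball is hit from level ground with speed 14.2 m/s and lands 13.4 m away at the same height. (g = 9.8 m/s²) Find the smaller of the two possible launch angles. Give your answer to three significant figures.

20.3°

Level-ground range: R = v₀² sin(2θ)/g ⇒ sin 2θ = R g / v₀² = 13.4×9.8/14.2² = 0.6513.
2θ = arcsin(0.6513) = 40.64° or 180° − 40.64° = 139.36°.
So θ = 20.3° or θ = 69.7°.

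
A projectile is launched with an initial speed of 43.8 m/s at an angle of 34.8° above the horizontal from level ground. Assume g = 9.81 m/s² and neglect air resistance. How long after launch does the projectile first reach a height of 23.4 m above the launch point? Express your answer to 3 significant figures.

1.24 s

v_y0 = 43.8 sin 34.8° = 25.00 m/s.
Set y = v_y0 t − ½ g t² = 23.4: 4.905 t² − 25.00 t + 23.4 = 0.
t = [25.00 ± √(625.0 − 459.1)] / 9.81 = (25.00 ± 12.88) / 9.81, giving t = 1.24 s or t = 3.86 s.
The projectile is on the way up at the first time, so t = 1.24 s.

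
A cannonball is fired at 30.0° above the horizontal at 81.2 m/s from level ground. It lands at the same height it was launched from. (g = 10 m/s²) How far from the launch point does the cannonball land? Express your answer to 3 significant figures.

571 m

Components: v_x = 81.2 cos 30.0° = 70.32 m/s, v_y = 81.2 sin 30.0° = 40.60 m/s.
Time of flight (same landing height): t = 2 v_y / g = 2 × 40.60 / 10 = 8.120 s.
Range: R = v_x · t = 70.32 × 8.120 = 571 m.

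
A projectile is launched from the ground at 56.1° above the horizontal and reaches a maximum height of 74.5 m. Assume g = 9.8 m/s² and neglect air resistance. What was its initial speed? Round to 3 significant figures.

At maximum height v_y = 0, so (v₀ sin θ)² = 2 g H.
v₀ sin 56.1° = √(2 × 9.8 × 74.5) = 38.21 m/s.
v₀ = 38.21 / sin 56.1° = 38.21 / 0.8300 = 46.0 m/s.

46.0 m/s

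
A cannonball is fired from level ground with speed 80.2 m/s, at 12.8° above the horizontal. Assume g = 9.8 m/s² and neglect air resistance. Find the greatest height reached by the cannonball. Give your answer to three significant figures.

Vertical component of launch velocity: v_y = 80.2 sin 12.8° = 17.77 m/s.
At the highest point the vertical velocity is zero, so v_y² = 2 g h_max.
h_max = (17.77)² / (2 × 9.8) = 315.8 / 19.60 = 16.1 m.

16.1 m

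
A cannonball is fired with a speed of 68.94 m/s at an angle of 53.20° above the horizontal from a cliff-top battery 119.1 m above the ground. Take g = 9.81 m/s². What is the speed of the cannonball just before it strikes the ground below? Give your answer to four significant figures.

v_x = 68.94 cos 53.20° = 41.297 m/s is unchanged throughout.
For the vertical component, v_y² = v_y0² + 2 g h = (55.202)² + 2×9.81×119.1 = 5384.0, so |v_y| = 73.376 m/s.
Impact speed = √(v_x² + v_y²) = √(1705.4 + 5384.0) = 84.20 m/s.

84.20 m/s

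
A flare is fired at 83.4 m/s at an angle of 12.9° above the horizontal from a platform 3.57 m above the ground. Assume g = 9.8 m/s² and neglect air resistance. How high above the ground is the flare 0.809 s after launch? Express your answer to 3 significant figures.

15.4 m

v_y0 = 83.4 sin 12.9° = 18.62 m/s.
y(t) = 3.57 + v_y0 t − ½ g t² = 3.57 + 18.62×0.809 − ½×9.8×0.809² = 15.4 m.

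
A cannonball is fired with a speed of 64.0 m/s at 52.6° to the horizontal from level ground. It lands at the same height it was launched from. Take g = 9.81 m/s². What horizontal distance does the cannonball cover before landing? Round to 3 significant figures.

403 m

Components: v_x = 64.0 cos 52.6° = 38.87 m/s, v_y = 64.0 sin 52.6° = 50.84 m/s.
Time of flight (same landing height): t = 2 v_y / g = 2 × 50.84 / 9.81 = 10.36 s.
Range: R = v_x · t = 38.87 × 10.36 = 403 m.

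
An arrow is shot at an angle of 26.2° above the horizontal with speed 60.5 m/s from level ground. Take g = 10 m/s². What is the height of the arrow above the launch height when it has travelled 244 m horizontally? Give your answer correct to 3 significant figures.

19.0 m

v_x = 60.5 cos 26.2° = 54.28 m/s, v_y0 = 60.5 sin 26.2° = 26.71 m/s.
Time to reach x = 244 m: t = x / v_x = 244 / 54.28 = 4.495 s.
y = v_y0 t − ½ g t² = 26.71×4.495 − 5.000×4.495² = 19.0 m.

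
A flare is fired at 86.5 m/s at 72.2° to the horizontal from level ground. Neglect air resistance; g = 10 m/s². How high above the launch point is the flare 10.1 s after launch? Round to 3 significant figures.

v_y0 = 86.5 sin 72.2° = 82.36 m/s.
y(t) = v_y0 t − ½ g t² = 82.36×10.1 − 5.000×10.1² = 322 m.

322 m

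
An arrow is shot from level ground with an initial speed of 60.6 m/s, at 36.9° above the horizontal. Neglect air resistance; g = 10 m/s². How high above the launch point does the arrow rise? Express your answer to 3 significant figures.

Vertical component of launch velocity: v_y = 60.6 sin 36.9° = 36.39 m/s.
At the highest point the vertical velocity is zero, so v_y² = 2 g h_max.
h_max = (36.39)² / (2 × 10) = 1324 / 20.00 = 66.2 m.

66.2 m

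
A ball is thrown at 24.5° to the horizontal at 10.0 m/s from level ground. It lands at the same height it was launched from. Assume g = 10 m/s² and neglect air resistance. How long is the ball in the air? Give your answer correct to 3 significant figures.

0.829 s

Vertical component: v_y = 10.0 sin 24.5° = 4.147 m/s.
For a projectile landing at launch height, time of flight is t = 2 v_y / g = 2 × 4.147 / 10 = 0.829 s.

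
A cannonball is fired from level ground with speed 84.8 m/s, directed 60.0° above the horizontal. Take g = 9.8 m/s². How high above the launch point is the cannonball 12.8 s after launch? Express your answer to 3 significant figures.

137 m

v_y0 = 84.8 sin 60.0° = 73.44 m/s.
y(t) = v_y0 t − ½ g t² = 73.44×12.8 − 4.900×12.8² = 137 m.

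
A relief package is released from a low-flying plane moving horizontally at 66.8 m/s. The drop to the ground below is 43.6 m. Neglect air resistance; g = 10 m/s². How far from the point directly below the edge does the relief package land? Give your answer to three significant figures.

197 m

Initial vertical velocity is zero, so the fall time comes from h = ½ g t²: t = √(2 × 43.6 / 10) = 2.953 s.
Horizontal motion is uniform at 66.8 m/s, so x = 66.8 × 2.953 = 197 m.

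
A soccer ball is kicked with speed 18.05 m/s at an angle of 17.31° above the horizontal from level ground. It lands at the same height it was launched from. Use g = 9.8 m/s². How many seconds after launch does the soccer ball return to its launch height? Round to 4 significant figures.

1.096 s

Vertical component: v_y = 18.05 sin 17.31° = 5.3706 m/s.
For a projectile landing at launch height, time of flight is t = 2 v_y / g = 2 × 5.3706 / 9.8 = 1.096 s.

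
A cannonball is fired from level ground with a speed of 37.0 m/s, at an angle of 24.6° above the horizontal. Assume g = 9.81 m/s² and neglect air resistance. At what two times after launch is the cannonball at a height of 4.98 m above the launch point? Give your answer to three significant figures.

0.366 s and 2.77 s

v_y0 = 37.0 sin 24.6° = 15.40 m/s.
Set y = v_y0 t − ½ g t² = 4.98: 4.905 t² − 15.40 t + 4.98 = 0.
t = [15.40 ± √(237.2 − 97.71)] / 9.81 = (15.40 ± 11.81) / 9.81, giving t = 0.366 s or t = 2.77 s.
So the cannonball is at 4.98 m at t = 0.366 s (rising) and t = 2.77 s (falling).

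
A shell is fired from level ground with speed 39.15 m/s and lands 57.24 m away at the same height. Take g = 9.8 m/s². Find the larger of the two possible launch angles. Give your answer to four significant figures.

Level-ground range: R = v₀² sin(2θ)/g ⇒ sin 2θ = R g / v₀² = 57.24×9.8/39.15² = 0.3660.
2θ = arcsin(0.3660) = 21.469° or 180° − 21.469° = 158.531°.
So θ = 10.73° or θ = 79.27°.

79.27°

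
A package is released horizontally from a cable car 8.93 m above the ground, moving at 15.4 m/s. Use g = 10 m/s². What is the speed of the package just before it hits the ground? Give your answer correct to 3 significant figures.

20.4 m/s

Fall time: t = √(2 × 8.93 / 10) = 1.336 s.
At impact: v_x = 15.4 m/s (unchanged), v_y = g t = 10 × 1.336 = 13.36 m/s.
Speed = √(v_x² + v_y²) = √(237.2 + 178.5) = 20.4 m/s.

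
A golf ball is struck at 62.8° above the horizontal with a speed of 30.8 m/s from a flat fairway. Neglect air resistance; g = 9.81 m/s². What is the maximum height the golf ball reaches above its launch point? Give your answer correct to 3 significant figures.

Vertical component of launch velocity: v_y = 30.8 sin 62.8° = 27.39 m/s.
At the highest point the vertical velocity is zero, so v_y² = 2 g h_max.
h_max = (27.39)² / (2 × 9.81) = 750.2 / 19.62 = 38.2 m.

38.2 m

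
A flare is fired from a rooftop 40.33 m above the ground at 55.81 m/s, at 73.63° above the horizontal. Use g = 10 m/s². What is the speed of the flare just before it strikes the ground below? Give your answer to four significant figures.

62.62 m/s

v_x = 55.81 cos 73.63° = 15.729 m/s is unchanged throughout.
For the vertical component, v_y² = v_y0² + 2 g h = (53.548)² + 2×10×40.33 = 3674.0, so |v_y| = 60.614 m/s.
Impact speed = √(v_x² + v_y²) = √(247.40 + 3674.0) = 62.62 m/s.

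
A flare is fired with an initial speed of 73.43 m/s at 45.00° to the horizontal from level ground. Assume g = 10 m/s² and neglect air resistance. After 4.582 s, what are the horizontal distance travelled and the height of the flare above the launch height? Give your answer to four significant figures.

v_x = 73.43 cos 45.00° = 51.923 m/s; v_y0 = 73.43 sin 45.00° = 51.923 m/s.
x = v_x t = 51.923 × 4.582 = 237.9 m.
y = v_y0 t − ½ g t² = 51.923×4.582 − 5.000×4.582² = 132.9 m.

x = 237.9 m, y = 132.9 m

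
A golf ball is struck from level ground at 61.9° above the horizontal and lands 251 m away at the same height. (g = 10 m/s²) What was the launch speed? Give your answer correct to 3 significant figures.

55.0 m/s

On level ground, R = v₀² sin(2θ) / g, so v₀ = √(R g / sin 2θ).
sin(2 × 61.9°) = 0.8310.
v₀ = √(251 × 10 / 0.8310) = √3020 = 55.0 m/s.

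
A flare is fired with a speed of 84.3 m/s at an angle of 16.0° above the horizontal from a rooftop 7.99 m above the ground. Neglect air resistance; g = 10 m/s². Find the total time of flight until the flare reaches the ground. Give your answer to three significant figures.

Vertical component: v_y = 84.3 sin 16.0° = 23.24 m/s.
Taking up as positive with launch at y = 7.99 m, landing at y = 0: 0 = 7.99 + 23.24 t − ½(10) t².
Solving 5.000 t² − 23.24 t − 7.99 = 0 gives t = [23.24 + √(23.24² + 4·5.000·7.99)] / 10.00 = 4.97 s.

4.97 s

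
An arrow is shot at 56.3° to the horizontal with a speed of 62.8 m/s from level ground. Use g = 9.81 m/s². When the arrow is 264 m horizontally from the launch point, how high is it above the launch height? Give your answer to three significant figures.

v_x = 62.8 cos 56.3° = 34.84 m/s, v_y0 = 62.8 sin 56.3° = 52.25 m/s.
Time to reach x = 264 m: t = x / v_x = 264 / 34.84 = 7.577 s.
y = v_y0 t − ½ g t² = 52.25×7.577 − 4.905×7.577² = 114 m.

114 m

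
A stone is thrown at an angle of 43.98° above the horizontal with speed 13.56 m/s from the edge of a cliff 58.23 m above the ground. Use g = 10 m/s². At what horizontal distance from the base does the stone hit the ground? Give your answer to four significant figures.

Components: v_x = 13.56 cos 43.98° = 9.7575 m/s, v_y = 13.56 sin 43.98° = 9.4162 m/s.
Vertical: 0 = 58.23 + 9.4162 t − ½(10) t² ⇒ 5.000 t² − 9.4162 t − 58.23 = 0.
t = [9.4162 + √(88.665 + 1164.6)] / 10.00 = 4.4818 s.
Horizontal: R = v_x · t = 9.7575 × 4.4818 = 43.73 m.

43.73 m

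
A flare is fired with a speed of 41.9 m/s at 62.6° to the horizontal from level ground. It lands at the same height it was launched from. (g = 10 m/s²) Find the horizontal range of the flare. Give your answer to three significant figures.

143 m

Components: v_x = 41.9 cos 62.6° = 19.28 m/s, v_y = 41.9 sin 62.6° = 37.20 m/s.
Time of flight (same landing height): t = 2 v_y / g = 2 × 37.20 / 10 = 7.440 s.
Range: R = v_x · t = 19.28 × 7.440 = 143 m.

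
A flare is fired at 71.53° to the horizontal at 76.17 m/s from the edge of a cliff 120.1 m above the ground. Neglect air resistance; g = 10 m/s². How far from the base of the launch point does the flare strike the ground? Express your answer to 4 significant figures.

Components: v_x = 76.17 cos 71.53° = 24.131 m/s, v_y = 76.17 sin 71.53° = 72.246 m/s.
Vertical: 0 = 120.1 + 72.246 t − ½(10) t² ⇒ 5.000 t² − 72.246 t − 120.1 = 0.
t = [72.246 + √(5219.5 + 2402.0)] / 10.00 = 15.955 s.
Horizontal: R = v_x · t = 24.131 × 15.955 = 385.0 m.

385.0 m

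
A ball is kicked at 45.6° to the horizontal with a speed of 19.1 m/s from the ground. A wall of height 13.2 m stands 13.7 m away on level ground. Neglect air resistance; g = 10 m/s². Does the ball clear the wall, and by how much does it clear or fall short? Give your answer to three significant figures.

No — it falls 4.46 m short of clearing the wall.

v_x = 19.1 cos 45.6° = 13.36 m/s; v_y0 = 19.1 sin 45.6° = 13.65 m/s.
Time to reach the wall: t = 13.7 / 13.36 = 1.025 s.
Height at that point: y = 13.65×1.025 − 5.000×1.025² = 8.738 m.
That is 13.2 − 8.738 = 4.46 m below the top of the wall, so the ball does not clear it.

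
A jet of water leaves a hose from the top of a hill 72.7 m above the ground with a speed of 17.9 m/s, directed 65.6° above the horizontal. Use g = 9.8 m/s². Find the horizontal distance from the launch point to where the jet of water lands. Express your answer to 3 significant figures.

43.3 m

Components: v_x = 17.9 cos 65.6° = 7.395 m/s, v_y = 17.9 sin 65.6° = 16.30 m/s.
Vertical: 0 = 72.7 + 16.30 t − ½(9.8) t² ⇒ 4.900 t² − 16.30 t − 72.7 = 0.
t = [16.30 + √(265.7 + 1425)] / 9.800 = 5.859 s.
Horizontal: R = v_x · t = 7.395 × 5.859 = 43.3 m.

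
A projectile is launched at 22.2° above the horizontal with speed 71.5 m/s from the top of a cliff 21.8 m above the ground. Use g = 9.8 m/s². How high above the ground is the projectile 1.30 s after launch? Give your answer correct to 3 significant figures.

48.6 m

v_y0 = 71.5 sin 22.2° = 27.02 m/s.
y(t) = 21.8 + v_y0 t − ½ g t² = 21.8 + 27.02×1.30 − ½×9.8×1.30² = 48.6 m.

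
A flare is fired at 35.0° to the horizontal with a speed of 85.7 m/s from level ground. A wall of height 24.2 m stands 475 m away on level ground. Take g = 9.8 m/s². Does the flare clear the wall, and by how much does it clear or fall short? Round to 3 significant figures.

v_x = 85.7 cos 35.0° = 70.20 m/s; v_y0 = 85.7 sin 35.0° = 49.16 m/s.
Time to reach the wall: t = 475 / 70.20 = 6.766 s.
Height at that point: y = 49.16×6.766 − 4.900×6.766² = 108.3 m.
That is 108.3 − 24.2 = 84.1 m above the top of the wall, so the flare clears it.

Yes — it clears the wall by 84.1 m.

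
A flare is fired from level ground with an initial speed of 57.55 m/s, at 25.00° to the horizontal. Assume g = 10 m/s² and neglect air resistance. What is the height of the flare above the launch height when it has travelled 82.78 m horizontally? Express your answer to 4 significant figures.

v_x = 57.55 cos 25.00° = 52.158 m/s, v_y0 = 57.55 sin 25.00° = 24.322 m/s.
Time to reach x = 82.78 m: t = x / v_x = 82.78 / 52.158 = 1.5871 s.
y = v_y0 t − ½ g t² = 24.322×1.5871 − 5.000×1.5871² = 26.01 m.

26.01 m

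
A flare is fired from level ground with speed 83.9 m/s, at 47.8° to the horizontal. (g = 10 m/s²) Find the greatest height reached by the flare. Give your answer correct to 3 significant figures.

193 m

Vertical component of launch velocity: v_y = 83.9 sin 47.8° = 62.15 m/s.
At the highest point the vertical velocity is zero, so v_y² = 2 g h_max.
h_max = (62.15)² / (2 × 10) = 3863 / 20.00 = 193 m.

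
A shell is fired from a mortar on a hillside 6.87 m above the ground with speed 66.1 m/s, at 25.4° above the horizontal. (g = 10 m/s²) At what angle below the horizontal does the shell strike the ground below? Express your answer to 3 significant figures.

27.2°

v_x = 66.1 cos 25.4° = 59.71 m/s.
At impact |v_y| = √(v_y0² + 2 g h) = √(28.35² + 2×10×6.87) = 30.68 m/s.
Angle below horizontal = arctan(|v_y| / v_x) = arctan(30.68 / 59.71) = 27.2°.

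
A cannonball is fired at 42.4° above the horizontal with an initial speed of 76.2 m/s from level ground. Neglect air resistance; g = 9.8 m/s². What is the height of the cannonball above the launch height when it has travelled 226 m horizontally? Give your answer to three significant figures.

v_x = 76.2 cos 42.4° = 56.27 m/s, v_y0 = 76.2 sin 42.4° = 51.38 m/s.
Time to reach x = 226 m: t = x / v_x = 226 / 56.27 = 4.016 s.
y = v_y0 t − ½ g t² = 51.38×4.016 − 4.900×4.016² = 127 m.

127 m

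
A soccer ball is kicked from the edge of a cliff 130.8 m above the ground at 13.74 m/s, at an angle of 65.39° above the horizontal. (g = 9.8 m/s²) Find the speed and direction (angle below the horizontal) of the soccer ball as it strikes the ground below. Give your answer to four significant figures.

52.46 m/s at 83.74° below the horizontal

v_x = 13.74 cos 65.39° = 5.7219 m/s (constant).
|v_y| at impact = √((12.492)² + 2×9.8×130.8) = 52.151 m/s.
Speed = √(5.7219² + 52.151²) = 52.46 m/s; angle = arctan(52.151/5.7219) = 83.74° below horizontal.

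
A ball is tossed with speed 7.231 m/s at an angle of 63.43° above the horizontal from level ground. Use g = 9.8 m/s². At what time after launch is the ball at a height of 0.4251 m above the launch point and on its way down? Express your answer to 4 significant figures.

1.250 s

v_y0 = 7.231 sin 63.43° = 6.4673 m/s.
Set y = v_y0 t − ½ g t² = 0.4251: 4.900 t² − 6.4673 t + 0.4251 = 0.
t = [6.4673 ± √(41.826 − 8.3320)] / 9.8 = (6.4673 ± 5.7874) / 9.8, giving t = 0.06938 s or t = 1.250 s.
On the way down corresponds to the larger root: t = 1.250 s.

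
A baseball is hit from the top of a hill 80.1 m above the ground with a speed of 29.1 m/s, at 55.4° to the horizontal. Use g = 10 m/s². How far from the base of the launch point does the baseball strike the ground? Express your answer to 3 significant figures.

117 m

Components: v_x = 29.1 cos 55.4° = 16.52 m/s, v_y = 29.1 sin 55.4° = 23.95 m/s.
Vertical: 0 = 80.1 + 23.95 t − ½(10) t² ⇒ 5.000 t² − 23.95 t − 80.1 = 0.
t = [23.95 + √(573.6 + 1602)] / 10.00 = 7.059 s.
Horizontal: R = v_x · t = 16.52 × 7.059 = 117 m.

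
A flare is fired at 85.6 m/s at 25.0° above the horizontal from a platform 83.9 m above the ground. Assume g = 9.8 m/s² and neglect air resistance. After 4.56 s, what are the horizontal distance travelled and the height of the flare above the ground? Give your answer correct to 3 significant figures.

x = 354 m, y = 147 m

v_x = 85.6 cos 25.0° = 77.58 m/s; v_y0 = 85.6 sin 25.0° = 36.18 m/s.
x = v_x t = 77.58 × 4.56 = 354 m.
y = 83.9 + v_y0 t − ½ g t² = 147 m.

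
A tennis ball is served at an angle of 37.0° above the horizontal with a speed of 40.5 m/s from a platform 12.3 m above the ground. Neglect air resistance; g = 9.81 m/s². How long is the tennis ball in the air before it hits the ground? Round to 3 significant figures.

5.43 s

Vertical component: v_y = 40.5 sin 37.0° = 24.37 m/s.
Taking up as positive with launch at y = 12.3 m, landing at y = 0: 0 = 12.3 + 24.37 t − ½(9.81) t².
Solving 4.905 t² − 24.37 t − 12.3 = 0 gives t = [24.37 + √(24.37² + 4·4.905·12.3)] / 9.810 = 5.43 s.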